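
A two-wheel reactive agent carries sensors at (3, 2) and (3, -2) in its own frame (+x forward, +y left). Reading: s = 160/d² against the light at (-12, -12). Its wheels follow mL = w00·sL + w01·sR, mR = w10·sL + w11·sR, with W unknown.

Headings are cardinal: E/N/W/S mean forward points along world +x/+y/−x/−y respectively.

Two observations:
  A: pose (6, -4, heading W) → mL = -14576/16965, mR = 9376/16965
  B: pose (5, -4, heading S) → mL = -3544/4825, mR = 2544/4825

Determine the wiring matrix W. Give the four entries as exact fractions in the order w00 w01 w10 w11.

-1 -1/2 1/2 1/2

obs A: pose=(6,-4,W) → sL=160/261, sR=32/65, mL=-14576/16965, mR=9376/16965
obs B: pose=(5,-4,S) → sL=80/193, sR=16/25, mL=-3544/4825, mR=2544/4825
sensor matrix S = [[160/261, 32/65], [80/193, 16/25]]; det S = 616448/3274245
solve [mL_A; mL_B] = S·[w00; w01] and [mR_A; mR_B] = S·[w10; w11]:
  w00 = -1, w01 = -1/2, w10 = 1/2, w11 = 1/2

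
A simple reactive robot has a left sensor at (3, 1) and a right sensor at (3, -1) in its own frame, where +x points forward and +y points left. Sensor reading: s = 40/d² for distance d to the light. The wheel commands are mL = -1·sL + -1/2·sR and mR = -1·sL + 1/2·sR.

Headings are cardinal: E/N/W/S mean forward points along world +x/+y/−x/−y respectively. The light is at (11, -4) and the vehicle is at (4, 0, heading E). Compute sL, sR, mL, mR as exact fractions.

left sensor world pos  = (7, 1); dL² = 41
right sensor world pos = (7, -1); dR² = 25
sL = 40/41 = 40/41
sR = 40/25 = 8/5
mL = -1·sL + -1/2·sR = -364/205
mR = -1·sL + 1/2·sR = -36/205

40/41 8/5 -364/205 -36/205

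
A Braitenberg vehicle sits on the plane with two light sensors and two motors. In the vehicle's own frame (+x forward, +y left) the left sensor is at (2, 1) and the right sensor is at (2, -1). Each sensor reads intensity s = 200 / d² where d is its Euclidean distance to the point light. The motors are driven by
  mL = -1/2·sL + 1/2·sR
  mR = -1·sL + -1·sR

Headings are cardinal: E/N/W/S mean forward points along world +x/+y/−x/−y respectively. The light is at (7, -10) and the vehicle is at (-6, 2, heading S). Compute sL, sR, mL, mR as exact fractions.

left sensor world pos  = (-5, 0); dL² = 244
right sensor world pos = (-7, 0); dR² = 296
sL = 200/244 = 50/61
sR = 200/296 = 25/37
mL = -1/2·sL + 1/2·sR = -325/4514
mR = -1·sL + -1·sR = -3375/2257

50/61 25/37 -325/4514 -3375/2257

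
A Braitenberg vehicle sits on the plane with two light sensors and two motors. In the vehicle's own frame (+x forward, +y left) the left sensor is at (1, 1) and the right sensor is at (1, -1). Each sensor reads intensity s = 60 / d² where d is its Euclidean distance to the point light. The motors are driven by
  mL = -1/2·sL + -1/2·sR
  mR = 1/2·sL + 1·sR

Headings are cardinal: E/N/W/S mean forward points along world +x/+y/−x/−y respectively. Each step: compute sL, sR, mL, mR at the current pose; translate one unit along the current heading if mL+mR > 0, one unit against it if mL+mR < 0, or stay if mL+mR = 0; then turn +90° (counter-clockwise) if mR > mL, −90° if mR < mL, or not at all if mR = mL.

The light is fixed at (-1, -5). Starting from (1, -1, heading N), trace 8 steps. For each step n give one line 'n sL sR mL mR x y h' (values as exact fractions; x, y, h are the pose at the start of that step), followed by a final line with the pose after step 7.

n=0: pose=(1,-1,N); sL=30/13, sR=30/17; mL=-450/221, mR=645/221; mL+mR=15/17 → advance +1; mR−mL=1095/221 → turn +1·90°
n=1: pose=(1,0,W); sL=60/17, sR=60/37; mL=-1620/629, mR=2130/629; mL+mR=30/37 → advance +1; mR−mL=3750/629 → turn +1·90°
n=2: pose=(0,0,S); sL=3, sR=15/4; mL=-27/8, mR=21/4; mL+mR=15/8 → advance +1; mR−mL=69/8 → turn +1·90°
n=3: pose=(0,-1,E); sL=60/29, sR=60/13; mL=-1260/377, mR=2130/377; mL+mR=30/13 → advance +1; mR−mL=3390/377 → turn +1·90°
n=4: pose=(1,-1,N); sL=30/13, sR=30/17; mL=-450/221, mR=645/221; mL+mR=15/17 → advance +1; mR−mL=1095/221 → turn +1·90°
n=5: pose=(1,0,W); sL=60/17, sR=60/37; mL=-1620/629, mR=2130/629; mL+mR=30/37 → advance +1; mR−mL=3750/629 → turn +1·90°
n=6: pose=(0,0,S); sL=3, sR=15/4; mL=-27/8, mR=21/4; mL+mR=15/8 → advance +1; mR−mL=69/8 → turn +1·90°
n=7: pose=(0,-1,E); sL=60/29, sR=60/13; mL=-1260/377, mR=2130/377; mL+mR=30/13 → advance +1; mR−mL=3390/377 → turn +1·90°

0 30/13 30/17 -450/221 645/221 1 -1 N
1 60/17 60/37 -1620/629 2130/629 1 0 W
2 3 15/4 -27/8 21/4 0 0 S
3 60/29 60/13 -1260/377 2130/377 0 -1 E
4 30/13 30/17 -450/221 645/221 1 -1 N
5 60/17 60/37 -1620/629 2130/629 1 0 W
6 3 15/4 -27/8 21/4 0 0 S
7 60/29 60/13 -1260/377 2130/377 0 -1 E
final 1 -1 N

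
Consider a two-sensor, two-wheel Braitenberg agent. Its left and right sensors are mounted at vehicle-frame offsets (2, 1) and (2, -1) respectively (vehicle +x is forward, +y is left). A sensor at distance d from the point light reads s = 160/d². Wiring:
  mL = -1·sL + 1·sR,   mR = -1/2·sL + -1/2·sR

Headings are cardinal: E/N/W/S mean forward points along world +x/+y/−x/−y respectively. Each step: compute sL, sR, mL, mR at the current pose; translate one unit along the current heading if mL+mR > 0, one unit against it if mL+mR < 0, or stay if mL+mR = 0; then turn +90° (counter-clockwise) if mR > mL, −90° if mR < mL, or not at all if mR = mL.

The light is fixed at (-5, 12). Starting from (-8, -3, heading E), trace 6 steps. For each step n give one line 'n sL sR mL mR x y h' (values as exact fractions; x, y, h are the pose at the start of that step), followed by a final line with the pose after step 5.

n=0: pose=(-8,-3,E); sL=160/197, sR=160/257; mL=-9600/50629, mR=-36320/50629; mL+mR=-45920/50629 → advance -1; mR−mL=-26720/50629 → turn -1·90°
n=1: pose=(-9,-3,S); sL=80/149, sR=80/157; mL=-640/23393, mR=-12240/23393; mL+mR=-12880/23393 → advance -1; mR−mL=-11600/23393 → turn -1·90°
n=2: pose=(-9,-2,W); sL=160/261, sR=32/41; mL=1792/10701, mR=-7456/10701; mL+mR=-1888/3567 → advance -1; mR−mL=-9248/10701 → turn -1·90°
n=3: pose=(-8,-2,N); sL=1, sR=40/37; mL=3/37, mR=-77/74; mL+mR=-71/74 → advance -1; mR−mL=-83/74 → turn -1·90°
n=4: pose=(-8,-3,E); sL=160/197, sR=160/257; mL=-9600/50629, mR=-36320/50629; mL+mR=-45920/50629 → advance -1; mR−mL=-26720/50629 → turn -1·90°
n=5: pose=(-9,-3,S); sL=80/149, sR=80/157; mL=-640/23393, mR=-12240/23393; mL+mR=-12880/23393 → advance -1; mR−mL=-11600/23393 → turn -1·90°

0 160/197 160/257 -9600/50629 -36320/50629 -8 -3 E
1 80/149 80/157 -640/23393 -12240/23393 -9 -3 S
2 160/261 32/41 1792/10701 -7456/10701 -9 -2 W
3 1 40/37 3/37 -77/74 -8 -2 N
4 160/197 160/257 -9600/50629 -36320/50629 -8 -3 E
5 80/149 80/157 -640/23393 -12240/23393 -9 -3 S
final -9 -2 W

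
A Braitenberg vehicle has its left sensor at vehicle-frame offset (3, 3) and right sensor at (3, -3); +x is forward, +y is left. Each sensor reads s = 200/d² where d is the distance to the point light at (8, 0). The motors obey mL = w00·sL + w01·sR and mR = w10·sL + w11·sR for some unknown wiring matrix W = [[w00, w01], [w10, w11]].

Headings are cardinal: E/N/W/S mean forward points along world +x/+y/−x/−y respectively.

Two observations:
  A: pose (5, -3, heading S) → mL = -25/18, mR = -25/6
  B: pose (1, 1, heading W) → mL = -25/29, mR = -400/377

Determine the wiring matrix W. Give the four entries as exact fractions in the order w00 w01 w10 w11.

0 -1/2 -1 1/2

obs A: pose=(5,-3,S) → sL=50/9, sR=25/9, mL=-25/18, mR=-25/6
obs B: pose=(1,1,W) → sL=25/13, sR=50/29, mL=-25/29, mR=-400/377
sensor matrix S = [[50/9, 25/9], [25/13, 50/29]]; det S = 14375/3393
solve [mL_A; mL_B] = S·[w00; w01] and [mR_A; mR_B] = S·[w10; w11]:
  w00 = 0, w01 = -1/2, w10 = -1, w11 = 1/2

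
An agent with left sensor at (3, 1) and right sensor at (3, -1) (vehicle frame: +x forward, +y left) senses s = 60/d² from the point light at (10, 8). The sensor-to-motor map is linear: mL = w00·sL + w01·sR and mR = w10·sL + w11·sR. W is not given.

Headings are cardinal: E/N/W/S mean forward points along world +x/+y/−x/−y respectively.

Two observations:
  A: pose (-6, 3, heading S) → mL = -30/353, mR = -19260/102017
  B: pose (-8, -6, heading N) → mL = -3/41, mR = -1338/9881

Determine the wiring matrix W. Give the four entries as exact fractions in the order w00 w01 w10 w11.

0 -1/2 -1/2 -1/2

obs A: pose=(-6,3,S) → sL=60/289, sR=60/353, mL=-30/353, mR=-19260/102017
obs B: pose=(-8,-6,N) → sL=30/241, sR=6/41, mL=-3/41, mR=-1338/9881
sensor matrix S = [[60/289, 60/353], [30/241, 6/41]]; det S = 9298080/1008029977
solve [mL_A; mL_B] = S·[w00; w01] and [mR_A; mR_B] = S·[w10; w11]:
  w00 = 0, w01 = -1/2, w10 = -1/2, w11 = -1/2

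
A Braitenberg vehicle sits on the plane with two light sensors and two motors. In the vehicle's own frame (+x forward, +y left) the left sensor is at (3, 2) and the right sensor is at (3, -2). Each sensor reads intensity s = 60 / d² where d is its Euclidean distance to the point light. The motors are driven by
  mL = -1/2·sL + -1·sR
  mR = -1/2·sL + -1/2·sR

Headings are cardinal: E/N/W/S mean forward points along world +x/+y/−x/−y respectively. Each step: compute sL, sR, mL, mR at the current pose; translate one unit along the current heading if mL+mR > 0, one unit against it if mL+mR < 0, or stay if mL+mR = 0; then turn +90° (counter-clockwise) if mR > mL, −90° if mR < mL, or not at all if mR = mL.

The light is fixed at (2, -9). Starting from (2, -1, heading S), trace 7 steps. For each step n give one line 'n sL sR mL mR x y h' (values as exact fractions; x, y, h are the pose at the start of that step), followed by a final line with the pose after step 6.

n=0: pose=(2,-1,S); sL=60/29, sR=60/29; mL=-90/29, mR=-60/29; mL+mR=-150/29 → advance -1; mR−mL=30/29 → turn +1·90°
n=1: pose=(2,0,E); sL=6/13, sR=30/29; mL=-477/377, mR=-282/377; mL+mR=-759/377 → advance -1; mR−mL=15/29 → turn +1·90°
n=2: pose=(1,0,N); sL=20/51, sR=12/29; mL=-902/1479, mR=-596/1479; mL+mR=-1498/1479 → advance -1; mR−mL=6/29 → turn +1·90°
n=3: pose=(1,-1,W); sL=15/13, sR=15/29; mL=-825/754, mR=-315/377; mL+mR=-1455/754 → advance -1; mR−mL=15/58 → turn +1·90°
n=4: pose=(2,-1,S); sL=60/29, sR=60/29; mL=-90/29, mR=-60/29; mL+mR=-150/29 → advance -1; mR−mL=30/29 → turn +1·90°
n=5: pose=(2,0,E); sL=6/13, sR=30/29; mL=-477/377, mR=-282/377; mL+mR=-759/377 → advance -1; mR−mL=15/29 → turn +1·90°
n=6: pose=(1,0,N); sL=20/51, sR=12/29; mL=-902/1479, mR=-596/1479; mL+mR=-1498/1479 → advance -1; mR−mL=6/29 → turn +1·90°

0 60/29 60/29 -90/29 -60/29 2 -1 S
1 6/13 30/29 -477/377 -282/377 2 0 E
2 20/51 12/29 -902/1479 -596/1479 1 0 N
3 15/13 15/29 -825/754 -315/377 1 -1 W
4 60/29 60/29 -90/29 -60/29 2 -1 S
5 6/13 30/29 -477/377 -282/377 2 0 E
6 20/51 12/29 -902/1479 -596/1479 1 0 N
final 1 -1 W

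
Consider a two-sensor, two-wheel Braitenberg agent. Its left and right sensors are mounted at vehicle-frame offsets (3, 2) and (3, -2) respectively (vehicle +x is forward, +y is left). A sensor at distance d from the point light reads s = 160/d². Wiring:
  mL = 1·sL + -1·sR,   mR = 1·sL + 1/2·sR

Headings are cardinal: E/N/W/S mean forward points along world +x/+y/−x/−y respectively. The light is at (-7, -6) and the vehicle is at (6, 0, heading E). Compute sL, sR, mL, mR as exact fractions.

left sensor world pos  = (9, 2); dL² = 320
right sensor world pos = (9, -2); dR² = 272
sL = 160/320 = 1/2
sR = 160/272 = 10/17
mL = 1·sL + -1·sR = -3/34
mR = 1·sL + 1/2·sR = 27/34

1/2 10/17 -3/34 27/34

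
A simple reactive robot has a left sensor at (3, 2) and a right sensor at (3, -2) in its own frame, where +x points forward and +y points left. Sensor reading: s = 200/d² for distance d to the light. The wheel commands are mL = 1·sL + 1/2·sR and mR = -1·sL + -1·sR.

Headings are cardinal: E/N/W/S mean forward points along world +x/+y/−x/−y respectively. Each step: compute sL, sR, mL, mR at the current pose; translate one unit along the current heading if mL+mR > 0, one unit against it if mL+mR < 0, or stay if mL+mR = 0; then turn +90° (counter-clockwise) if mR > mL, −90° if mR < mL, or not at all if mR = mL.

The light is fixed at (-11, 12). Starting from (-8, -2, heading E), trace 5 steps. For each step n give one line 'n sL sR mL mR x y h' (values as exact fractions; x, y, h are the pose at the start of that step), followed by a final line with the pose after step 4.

0 10/9 50/73 955/657 -1180/657 -8 -2 E
1 40/61 200/289 17660/17629 -23760/17629 -9 -2 S
2 100/113 100/61 11750/6893 -17400/6893 -9 -1 W
3 200/101 8/5 1404/505 -1808/505 -8 -1 N
4 10/9 50/73 955/657 -1180/657 -8 -2 E
final -9 -2 S

n=0: pose=(-8,-2,E); sL=10/9, sR=50/73; mL=955/657, mR=-1180/657; mL+mR=-25/73 → advance -1; mR−mL=-2135/657 → turn -1·90°
n=1: pose=(-9,-2,S); sL=40/61, sR=200/289; mL=17660/17629, mR=-23760/17629; mL+mR=-100/289 → advance -1; mR−mL=-41420/17629 → turn -1·90°
n=2: pose=(-9,-1,W); sL=100/113, sR=100/61; mL=11750/6893, mR=-17400/6893; mL+mR=-50/61 → advance -1; mR−mL=-29150/6893 → turn -1·90°
n=3: pose=(-8,-1,N); sL=200/101, sR=8/5; mL=1404/505, mR=-1808/505; mL+mR=-4/5 → advance -1; mR−mL=-3212/505 → turn -1·90°
n=4: pose=(-8,-2,E); sL=10/9, sR=50/73; mL=955/657, mR=-1180/657; mL+mR=-25/73 → advance -1; mR−mL=-2135/657 → turn -1·90°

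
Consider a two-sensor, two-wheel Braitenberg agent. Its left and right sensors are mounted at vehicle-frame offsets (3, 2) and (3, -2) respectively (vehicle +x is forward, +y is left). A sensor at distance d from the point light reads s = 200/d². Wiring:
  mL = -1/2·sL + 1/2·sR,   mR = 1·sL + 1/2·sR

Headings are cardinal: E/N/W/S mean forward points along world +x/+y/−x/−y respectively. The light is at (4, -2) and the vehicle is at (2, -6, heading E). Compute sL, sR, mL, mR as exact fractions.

40 200/37 -640/37 1580/37

left sensor world pos  = (5, -4); dL² = 5
right sensor world pos = (5, -8); dR² = 37
sL = 200/5 = 40
sR = 200/37 = 200/37
mL = -1/2·sL + 1/2·sR = -640/37
mR = 1·sL + 1/2·sR = 1580/37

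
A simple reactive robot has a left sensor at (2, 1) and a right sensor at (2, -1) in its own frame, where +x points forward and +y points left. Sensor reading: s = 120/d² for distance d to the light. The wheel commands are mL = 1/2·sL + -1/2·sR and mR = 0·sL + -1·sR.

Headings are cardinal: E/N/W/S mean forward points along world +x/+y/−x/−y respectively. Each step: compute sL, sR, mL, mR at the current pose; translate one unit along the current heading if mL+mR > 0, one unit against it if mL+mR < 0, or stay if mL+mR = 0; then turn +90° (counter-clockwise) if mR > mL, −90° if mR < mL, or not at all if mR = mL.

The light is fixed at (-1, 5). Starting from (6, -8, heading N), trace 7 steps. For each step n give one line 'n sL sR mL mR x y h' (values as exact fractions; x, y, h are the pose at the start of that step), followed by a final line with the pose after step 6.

0 120/157 24/37 336/5809 -24/37 6 -8 N
1 12/25 20/51 56/1275 -20/51 6 -9 E
2 24/61 120/281 -288/17141 -120/281 5 -9 S
3 30/53 3/4 -39/424 -3/4 5 -8 W
4 120/157 24/37 336/5809 -24/37 6 -8 N
5 12/25 20/51 56/1275 -20/51 6 -9 E
6 24/61 120/281 -288/17141 -120/281 5 -9 S
final 5 -8 W

n=0: pose=(6,-8,N); sL=120/157, sR=24/37; mL=336/5809, mR=-24/37; mL+mR=-3432/5809 → advance -1; mR−mL=-4104/5809 → turn -1·90°
n=1: pose=(6,-9,E); sL=12/25, sR=20/51; mL=56/1275, mR=-20/51; mL+mR=-148/425 → advance -1; mR−mL=-556/1275 → turn -1·90°
n=2: pose=(5,-9,S); sL=24/61, sR=120/281; mL=-288/17141, mR=-120/281; mL+mR=-7608/17141 → advance -1; mR−mL=-7032/17141 → turn -1·90°
n=3: pose=(5,-8,W); sL=30/53, sR=3/4; mL=-39/424, mR=-3/4; mL+mR=-357/424 → advance -1; mR−mL=-279/424 → turn -1·90°
n=4: pose=(6,-8,N); sL=120/157, sR=24/37; mL=336/5809, mR=-24/37; mL+mR=-3432/5809 → advance -1; mR−mL=-4104/5809 → turn -1·90°
n=5: pose=(6,-9,E); sL=12/25, sR=20/51; mL=56/1275, mR=-20/51; mL+mR=-148/425 → advance -1; mR−mL=-556/1275 → turn -1·90°
n=6: pose=(5,-9,S); sL=24/61, sR=120/281; mL=-288/17141, mR=-120/281; mL+mR=-7608/17141 → advance -1; mR−mL=-7032/17141 → turn -1·90°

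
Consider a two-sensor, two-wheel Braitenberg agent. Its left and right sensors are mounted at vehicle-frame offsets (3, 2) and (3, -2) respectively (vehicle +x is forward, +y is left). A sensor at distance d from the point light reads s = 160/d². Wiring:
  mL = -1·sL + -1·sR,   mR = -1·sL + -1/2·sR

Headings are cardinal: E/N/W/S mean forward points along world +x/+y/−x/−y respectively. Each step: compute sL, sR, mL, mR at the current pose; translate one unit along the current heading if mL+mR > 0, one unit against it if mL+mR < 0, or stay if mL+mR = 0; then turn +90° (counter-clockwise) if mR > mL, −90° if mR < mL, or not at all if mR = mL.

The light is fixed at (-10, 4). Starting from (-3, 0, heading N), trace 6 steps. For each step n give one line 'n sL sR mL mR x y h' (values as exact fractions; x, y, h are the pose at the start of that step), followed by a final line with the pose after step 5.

n=0: pose=(-3,0,N); sL=80/13, sR=80/41; mL=-4320/533, mR=-3800/533; mL+mR=-8120/533 → advance -1; mR−mL=40/41 → turn +1·90°
n=1: pose=(-3,-1,W); sL=32/13, sR=32/5; mL=-576/65, mR=-368/65; mL+mR=-944/65 → advance -1; mR−mL=16/5 → turn +1·90°
n=2: pose=(-2,-1,S); sL=40/41, sR=8/5; mL=-528/205, mR=-364/205; mL+mR=-892/205 → advance -1; mR−mL=4/5 → turn +1·90°
n=3: pose=(-2,0,E); sL=32/25, sR=160/157; mL=-9024/3925, mR=-7024/3925; mL+mR=-16048/3925 → advance -1; mR−mL=80/157 → turn +1·90°
n=4: pose=(-3,0,N); sL=80/13, sR=80/41; mL=-4320/533, mR=-3800/533; mL+mR=-8120/533 → advance -1; mR−mL=40/41 → turn +1·90°
n=5: pose=(-3,-1,W); sL=32/13, sR=32/5; mL=-576/65, mR=-368/65; mL+mR=-944/65 → advance -1; mR−mL=16/5 → turn +1·90°

0 80/13 80/41 -4320/533 -3800/533 -3 0 N
1 32/13 32/5 -576/65 -368/65 -3 -1 W
2 40/41 8/5 -528/205 -364/205 -2 -1 S
3 32/25 160/157 -9024/3925 -7024/3925 -2 0 E
4 80/13 80/41 -4320/533 -3800/533 -3 0 N
5 32/13 32/5 -576/65 -368/65 -3 -1 W
final -2 -1 S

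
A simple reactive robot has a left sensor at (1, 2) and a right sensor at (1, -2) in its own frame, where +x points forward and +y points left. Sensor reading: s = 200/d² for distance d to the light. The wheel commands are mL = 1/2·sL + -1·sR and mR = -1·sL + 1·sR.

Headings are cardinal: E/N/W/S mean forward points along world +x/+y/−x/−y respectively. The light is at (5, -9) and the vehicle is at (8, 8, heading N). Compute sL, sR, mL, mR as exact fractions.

8/13 200/349 -1204/4537 -192/4537

left sensor world pos  = (6, 9); dL² = 325
right sensor world pos = (10, 9); dR² = 349
sL = 200/325 = 8/13
sR = 200/349 = 200/349
mL = 1/2·sL + -1·sR = -1204/4537
mR = -1·sL + 1·sR = -192/4537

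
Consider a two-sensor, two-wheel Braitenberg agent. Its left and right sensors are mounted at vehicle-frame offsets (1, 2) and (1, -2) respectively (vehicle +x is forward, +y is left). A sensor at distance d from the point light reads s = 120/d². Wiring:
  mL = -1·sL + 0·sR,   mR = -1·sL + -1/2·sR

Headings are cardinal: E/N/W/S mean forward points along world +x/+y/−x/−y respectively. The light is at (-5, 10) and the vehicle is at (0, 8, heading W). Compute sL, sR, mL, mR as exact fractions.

15/4 15/2 -15/4 -15/2

left sensor world pos  = (-1, 6); dL² = 32
right sensor world pos = (-1, 10); dR² = 16
sL = 120/32 = 15/4
sR = 120/16 = 15/2
mL = -1·sL + 0·sR = -15/4
mR = -1·sL + -1/2·sR = -15/2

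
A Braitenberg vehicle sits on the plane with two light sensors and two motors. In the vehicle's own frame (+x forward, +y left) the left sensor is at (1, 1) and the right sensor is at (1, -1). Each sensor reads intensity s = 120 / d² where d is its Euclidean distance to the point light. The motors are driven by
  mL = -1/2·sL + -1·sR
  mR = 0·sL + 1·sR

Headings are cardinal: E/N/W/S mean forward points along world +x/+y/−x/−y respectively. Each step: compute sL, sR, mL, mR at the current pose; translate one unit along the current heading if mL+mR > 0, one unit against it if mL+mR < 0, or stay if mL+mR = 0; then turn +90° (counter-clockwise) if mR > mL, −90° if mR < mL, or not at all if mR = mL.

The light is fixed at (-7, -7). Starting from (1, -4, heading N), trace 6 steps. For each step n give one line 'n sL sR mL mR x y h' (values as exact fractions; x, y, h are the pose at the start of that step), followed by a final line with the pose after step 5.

0 24/13 120/97 -2724/1261 120/97 1 -4 N
1 12/5 60/29 -474/145 60/29 1 -5 W
2 120/101 24/13 -3204/1313 24/13 2 -5 S
3 30/29 15/13 -630/377 15/13 2 -4 E
4 24/13 120/97 -2724/1261 120/97 1 -4 N
5 12/5 60/29 -474/145 60/29 1 -5 W
final 2 -5 S

n=0: pose=(1,-4,N); sL=24/13, sR=120/97; mL=-2724/1261, mR=120/97; mL+mR=-12/13 → advance -1; mR−mL=4284/1261 → turn +1·90°
n=1: pose=(1,-5,W); sL=12/5, sR=60/29; mL=-474/145, mR=60/29; mL+mR=-6/5 → advance -1; mR−mL=774/145 → turn +1·90°
n=2: pose=(2,-5,S); sL=120/101, sR=24/13; mL=-3204/1313, mR=24/13; mL+mR=-60/101 → advance -1; mR−mL=5628/1313 → turn +1·90°
n=3: pose=(2,-4,E); sL=30/29, sR=15/13; mL=-630/377, mR=15/13; mL+mR=-15/29 → advance -1; mR−mL=1065/377 → turn +1·90°
n=4: pose=(1,-4,N); sL=24/13, sR=120/97; mL=-2724/1261, mR=120/97; mL+mR=-12/13 → advance -1; mR−mL=4284/1261 → turn +1·90°
n=5: pose=(1,-5,W); sL=12/5, sR=60/29; mL=-474/145, mR=60/29; mL+mR=-6/5 → advance -1; mR−mL=774/145 → turn +1·90°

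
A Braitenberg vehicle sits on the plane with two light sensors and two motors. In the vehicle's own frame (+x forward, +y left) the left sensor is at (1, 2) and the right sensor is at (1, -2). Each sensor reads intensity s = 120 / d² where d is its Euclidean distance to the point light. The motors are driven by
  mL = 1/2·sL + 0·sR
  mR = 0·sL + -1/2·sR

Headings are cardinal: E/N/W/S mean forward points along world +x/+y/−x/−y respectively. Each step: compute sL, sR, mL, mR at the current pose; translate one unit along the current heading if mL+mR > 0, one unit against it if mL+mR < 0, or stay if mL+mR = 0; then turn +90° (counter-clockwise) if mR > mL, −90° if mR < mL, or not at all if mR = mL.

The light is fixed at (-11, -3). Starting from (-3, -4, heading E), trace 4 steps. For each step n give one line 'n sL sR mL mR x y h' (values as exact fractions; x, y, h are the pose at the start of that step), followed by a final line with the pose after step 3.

0 60/41 4/3 30/41 -2/3 -3 -4 E
1 24/25 120/53 12/25 -60/53 -2 -4 S
2 30/17 30/17 15/17 -15/17 -2 -3 W
3 12/5 60/61 6/5 -30/61 -2 -3 N
final -2 -2 E

n=0: pose=(-3,-4,E); sL=60/41, sR=4/3; mL=30/41, mR=-2/3; mL+mR=8/123 → advance +1; mR−mL=-172/123 → turn -1·90°
n=1: pose=(-2,-4,S); sL=24/25, sR=120/53; mL=12/25, mR=-60/53; mL+mR=-864/1325 → advance -1; mR−mL=-2136/1325 → turn -1·90°
n=2: pose=(-2,-3,W); sL=30/17, sR=30/17; mL=15/17, mR=-15/17; mL+mR=0 → advance +0; mR−mL=-30/17 → turn -1·90°
n=3: pose=(-2,-3,N); sL=12/5, sR=60/61; mL=6/5, mR=-30/61; mL+mR=216/305 → advance +1; mR−mL=-516/305 → turn -1·90°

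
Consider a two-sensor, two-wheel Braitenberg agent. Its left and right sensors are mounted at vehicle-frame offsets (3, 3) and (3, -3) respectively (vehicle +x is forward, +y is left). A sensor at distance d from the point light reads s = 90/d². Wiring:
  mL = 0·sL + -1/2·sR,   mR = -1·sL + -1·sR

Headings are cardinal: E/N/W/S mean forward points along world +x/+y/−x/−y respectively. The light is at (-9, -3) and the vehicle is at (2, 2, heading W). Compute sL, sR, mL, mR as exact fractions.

left sensor world pos  = (-1, -1); dL² = 68
right sensor world pos = (-1, 5); dR² = 128
sL = 90/68 = 45/34
sR = 90/128 = 45/64
mL = 0·sL + -1/2·sR = -45/128
mR = -1·sL + -1·sR = -2205/1088

45/34 45/64 -45/128 -2205/1088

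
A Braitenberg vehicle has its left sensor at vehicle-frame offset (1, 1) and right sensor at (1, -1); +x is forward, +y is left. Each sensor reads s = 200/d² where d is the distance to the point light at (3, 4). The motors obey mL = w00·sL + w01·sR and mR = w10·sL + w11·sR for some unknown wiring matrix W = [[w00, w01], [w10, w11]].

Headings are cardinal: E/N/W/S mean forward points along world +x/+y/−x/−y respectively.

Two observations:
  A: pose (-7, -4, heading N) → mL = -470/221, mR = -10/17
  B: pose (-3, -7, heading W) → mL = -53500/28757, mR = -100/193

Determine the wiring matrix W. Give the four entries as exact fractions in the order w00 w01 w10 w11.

-1/2 -1 -1/2 0

obs A: pose=(-7,-4,N) → sL=20/17, sR=20/13, mL=-470/221, mR=-10/17
obs B: pose=(-3,-7,W) → sL=200/193, sR=200/149, mL=-53500/28757, mR=-100/193
sensor matrix S = [[20/17, 20/13], [200/193, 200/149]]; det S = -96000/6355297
solve [mL_A; mL_B] = S·[w00; w01] and [mR_A; mR_B] = S·[w10; w11]:
  w00 = -1/2, w01 = -1, w10 = -1/2, w11 = 0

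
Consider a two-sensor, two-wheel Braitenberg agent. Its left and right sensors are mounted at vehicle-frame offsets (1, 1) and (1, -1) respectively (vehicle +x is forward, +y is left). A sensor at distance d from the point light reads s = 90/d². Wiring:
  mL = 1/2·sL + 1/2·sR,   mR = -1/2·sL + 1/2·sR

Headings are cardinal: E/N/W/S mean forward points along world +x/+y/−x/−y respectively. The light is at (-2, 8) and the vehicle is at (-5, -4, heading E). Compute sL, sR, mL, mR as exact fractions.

left sensor world pos  = (-4, -3); dL² = 125
right sensor world pos = (-4, -5); dR² = 173
sL = 90/125 = 18/25
sR = 90/173 = 90/173
mL = 1/2·sL + 1/2·sR = 2682/4325
mR = -1/2·sL + 1/2·sR = -432/4325

18/25 90/173 2682/4325 -432/4325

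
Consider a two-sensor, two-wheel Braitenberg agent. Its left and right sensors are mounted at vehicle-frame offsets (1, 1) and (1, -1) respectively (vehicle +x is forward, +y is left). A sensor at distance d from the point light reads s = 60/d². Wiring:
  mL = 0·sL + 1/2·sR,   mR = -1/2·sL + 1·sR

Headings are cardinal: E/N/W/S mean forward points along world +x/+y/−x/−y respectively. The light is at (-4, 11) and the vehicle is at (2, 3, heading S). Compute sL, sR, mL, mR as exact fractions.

left sensor world pos  = (3, 2); dL² = 130
right sensor world pos = (1, 2); dR² = 106
sL = 60/130 = 6/13
sR = 60/106 = 30/53
mL = 0·sL + 1/2·sR = 15/53
mR = -1/2·sL + 1·sR = 231/689

6/13 30/53 15/53 231/689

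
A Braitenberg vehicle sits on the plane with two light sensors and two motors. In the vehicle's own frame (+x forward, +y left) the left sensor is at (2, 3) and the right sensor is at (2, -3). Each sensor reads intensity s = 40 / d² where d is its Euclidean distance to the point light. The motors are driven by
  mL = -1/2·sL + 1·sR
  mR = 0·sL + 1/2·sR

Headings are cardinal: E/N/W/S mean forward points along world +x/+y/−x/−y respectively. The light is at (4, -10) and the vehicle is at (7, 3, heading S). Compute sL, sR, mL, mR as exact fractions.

40/157 40/121 3860/18997 20/121

left sensor world pos  = (10, 1); dL² = 157
right sensor world pos = (4, 1); dR² = 121
sL = 40/157 = 40/157
sR = 40/121 = 40/121
mL = -1/2·sL + 1·sR = 3860/18997
mR = 0·sL + 1/2·sR = 20/121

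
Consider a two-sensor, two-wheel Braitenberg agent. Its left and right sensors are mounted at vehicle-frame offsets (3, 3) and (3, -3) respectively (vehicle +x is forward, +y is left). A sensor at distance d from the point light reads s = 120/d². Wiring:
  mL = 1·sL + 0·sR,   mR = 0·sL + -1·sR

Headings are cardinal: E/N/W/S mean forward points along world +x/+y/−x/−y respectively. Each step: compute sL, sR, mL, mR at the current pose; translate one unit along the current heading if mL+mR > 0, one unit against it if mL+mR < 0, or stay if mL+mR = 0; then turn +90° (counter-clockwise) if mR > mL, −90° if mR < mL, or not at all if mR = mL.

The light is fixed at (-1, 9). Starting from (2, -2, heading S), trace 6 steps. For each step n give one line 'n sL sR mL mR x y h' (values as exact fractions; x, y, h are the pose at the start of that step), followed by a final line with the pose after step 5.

n=0: pose=(2,-2,S); sL=15/29, sR=30/49; mL=15/29, mR=-30/49; mL+mR=-135/1421 → advance -1; mR−mL=-1605/1421 → turn -1·90°
n=1: pose=(2,-1,W); sL=120/169, sR=120/49; mL=120/169, mR=-120/49; mL+mR=-14400/8281 → advance -1; mR−mL=-26160/8281 → turn -1·90°
n=2: pose=(3,-1,N); sL=12/5, sR=60/49; mL=12/5, mR=-60/49; mL+mR=288/245 → advance +1; mR−mL=-888/245 → turn -1·90°
n=3: pose=(3,0,E); sL=24/17, sR=120/193; mL=24/17, mR=-120/193; mL+mR=2592/3281 → advance +1; mR−mL=-6672/3281 → turn -1·90°
n=4: pose=(4,0,S); sL=15/26, sR=30/37; mL=15/26, mR=-30/37; mL+mR=-225/962 → advance -1; mR−mL=-1335/962 → turn -1·90°
n=5: pose=(4,1,W); sL=24/25, sR=120/29; mL=24/25, mR=-120/29; mL+mR=-2304/725 → advance -1; mR−mL=-3696/725 → turn -1·90°

0 15/29 30/49 15/29 -30/49 2 -2 S
1 120/169 120/49 120/169 -120/49 2 -1 W
2 12/5 60/49 12/5 -60/49 3 -1 N
3 24/17 120/193 24/17 -120/193 3 0 E
4 15/26 30/37 15/26 -30/37 4 0 S
5 24/25 120/29 24/25 -120/29 4 1 W
final 5 1 N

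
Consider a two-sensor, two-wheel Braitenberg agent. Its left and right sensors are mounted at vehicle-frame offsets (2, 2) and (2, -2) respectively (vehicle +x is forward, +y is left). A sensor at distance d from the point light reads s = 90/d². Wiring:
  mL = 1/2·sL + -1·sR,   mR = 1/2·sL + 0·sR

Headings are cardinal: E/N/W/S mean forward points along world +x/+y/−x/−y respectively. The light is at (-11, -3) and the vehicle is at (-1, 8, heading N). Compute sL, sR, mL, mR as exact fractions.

90/233 90/313 -6885/72929 45/233

left sensor world pos  = (-3, 10); dL² = 233
right sensor world pos = (1, 10); dR² = 313
sL = 90/233 = 90/233
sR = 90/313 = 90/313
mL = 1/2·sL + -1·sR = -6885/72929
mR = 1/2·sL + 0·sR = 45/233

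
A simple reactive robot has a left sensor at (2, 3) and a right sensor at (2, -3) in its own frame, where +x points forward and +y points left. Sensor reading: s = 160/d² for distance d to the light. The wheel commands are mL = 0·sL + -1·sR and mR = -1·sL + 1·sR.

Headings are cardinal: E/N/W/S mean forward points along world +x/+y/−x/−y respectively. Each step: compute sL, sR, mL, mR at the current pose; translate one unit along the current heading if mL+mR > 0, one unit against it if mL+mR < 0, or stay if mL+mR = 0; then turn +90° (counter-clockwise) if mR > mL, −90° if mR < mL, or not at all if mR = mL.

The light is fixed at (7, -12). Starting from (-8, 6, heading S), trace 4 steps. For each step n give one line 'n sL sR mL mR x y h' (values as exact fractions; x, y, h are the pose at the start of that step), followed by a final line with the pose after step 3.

0 2/5 8/29 -8/29 -18/145 -8 6 S
1 160/653 32/85 -32/85 7296/55505 -8 7 E
2 80/401 16/61 -16/61 1536/24461 -9 7 N
3 160/549 32/153 -32/153 -256/3111 -9 6 W
final -8 6 S

n=0: pose=(-8,6,S); sL=2/5, sR=8/29; mL=-8/29, mR=-18/145; mL+mR=-2/5 → advance -1; mR−mL=22/145 → turn +1·90°
n=1: pose=(-8,7,E); sL=160/653, sR=32/85; mL=-32/85, mR=7296/55505; mL+mR=-160/653 → advance -1; mR−mL=28192/55505 → turn +1·90°
n=2: pose=(-9,7,N); sL=80/401, sR=16/61; mL=-16/61, mR=1536/24461; mL+mR=-80/401 → advance -1; mR−mL=7952/24461 → turn +1·90°
n=3: pose=(-9,6,W); sL=160/549, sR=32/153; mL=-32/153, mR=-256/3111; mL+mR=-160/549 → advance -1; mR−mL=1184/9333 → turn +1·90°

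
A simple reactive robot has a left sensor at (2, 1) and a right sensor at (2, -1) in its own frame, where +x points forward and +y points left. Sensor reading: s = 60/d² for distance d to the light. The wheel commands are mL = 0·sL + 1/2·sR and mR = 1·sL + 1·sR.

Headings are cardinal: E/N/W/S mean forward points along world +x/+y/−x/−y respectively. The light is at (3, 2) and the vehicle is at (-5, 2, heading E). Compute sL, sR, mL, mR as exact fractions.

60/37 60/37 30/37 120/37

left sensor world pos  = (-3, 3); dL² = 37
right sensor world pos = (-3, 1); dR² = 37
sL = 60/37 = 60/37
sR = 60/37 = 60/37
mL = 0·sL + 1/2·sR = 30/37
mR = 1·sL + 1·sR = 120/37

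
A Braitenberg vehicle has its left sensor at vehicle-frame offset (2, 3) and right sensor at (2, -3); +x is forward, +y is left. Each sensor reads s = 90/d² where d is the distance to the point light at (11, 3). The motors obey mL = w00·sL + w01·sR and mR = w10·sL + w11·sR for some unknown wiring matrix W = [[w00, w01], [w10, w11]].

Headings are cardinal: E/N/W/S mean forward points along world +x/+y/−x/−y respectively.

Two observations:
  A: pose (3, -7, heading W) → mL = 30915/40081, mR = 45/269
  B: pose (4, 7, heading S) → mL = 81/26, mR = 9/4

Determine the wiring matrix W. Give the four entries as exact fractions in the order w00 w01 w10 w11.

1/2 1 1/2 0

obs A: pose=(3,-7,W) → sL=90/269, sR=90/149, mL=30915/40081, mR=45/269
obs B: pose=(4,7,S) → sL=9/2, sR=45/52, mL=81/26, mR=9/4
sensor matrix S = [[90/269, 90/149], [9/2, 45/52]]; det S = -2530845/1042106
solve [mL_A; mL_B] = S·[w00; w01] and [mR_A; mR_B] = S·[w10; w11]:
  w00 = 1/2, w01 = 1, w10 = 1/2, w11 = 0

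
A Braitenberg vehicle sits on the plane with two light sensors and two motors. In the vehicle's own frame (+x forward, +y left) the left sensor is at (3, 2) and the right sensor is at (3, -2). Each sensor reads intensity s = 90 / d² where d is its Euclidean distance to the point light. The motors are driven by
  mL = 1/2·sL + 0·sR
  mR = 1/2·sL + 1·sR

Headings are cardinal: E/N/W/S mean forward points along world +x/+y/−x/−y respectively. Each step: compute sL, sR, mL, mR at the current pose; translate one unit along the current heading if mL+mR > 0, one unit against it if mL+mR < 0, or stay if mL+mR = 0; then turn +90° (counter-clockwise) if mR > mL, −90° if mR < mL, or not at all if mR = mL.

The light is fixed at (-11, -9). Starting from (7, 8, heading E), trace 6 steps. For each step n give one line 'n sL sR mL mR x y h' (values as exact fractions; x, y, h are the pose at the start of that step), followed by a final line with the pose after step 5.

0 45/401 5/37 45/802 5675/29674 7 8 E
1 90/689 90/841 45/689 99855/579449 8 8 N
2 45/256 45/328 45/512 4725/20992 8 9 W
3 18/125 90/481 9/125 15579/60125 7 9 S
4 45/401 5/37 45/802 5675/29674 7 8 E
5 90/689 90/841 45/689 99855/579449 8 8 N
final 8 9 W

n=0: pose=(7,8,E); sL=45/401, sR=5/37; mL=45/802, mR=5675/29674; mL+mR=3670/14837 → advance +1; mR−mL=5/37 → turn +1·90°
n=1: pose=(8,8,N); sL=90/689, sR=90/841; mL=45/689, mR=99855/579449; mL+mR=137700/579449 → advance +1; mR−mL=90/841 → turn +1·90°
n=2: pose=(8,9,W); sL=45/256, sR=45/328; mL=45/512, mR=4725/20992; mL+mR=3285/10496 → advance +1; mR−mL=45/328 → turn +1·90°
n=3: pose=(7,9,S); sL=18/125, sR=90/481; mL=9/125, mR=15579/60125; mL+mR=19908/60125 → advance +1; mR−mL=90/481 → turn +1·90°
n=4: pose=(7,8,E); sL=45/401, sR=5/37; mL=45/802, mR=5675/29674; mL+mR=3670/14837 → advance +1; mR−mL=5/37 → turn +1·90°
n=5: pose=(8,8,N); sL=90/689, sR=90/841; mL=45/689, mR=99855/579449; mL+mR=137700/579449 → advance +1; mR−mL=90/841 → turn +1·90°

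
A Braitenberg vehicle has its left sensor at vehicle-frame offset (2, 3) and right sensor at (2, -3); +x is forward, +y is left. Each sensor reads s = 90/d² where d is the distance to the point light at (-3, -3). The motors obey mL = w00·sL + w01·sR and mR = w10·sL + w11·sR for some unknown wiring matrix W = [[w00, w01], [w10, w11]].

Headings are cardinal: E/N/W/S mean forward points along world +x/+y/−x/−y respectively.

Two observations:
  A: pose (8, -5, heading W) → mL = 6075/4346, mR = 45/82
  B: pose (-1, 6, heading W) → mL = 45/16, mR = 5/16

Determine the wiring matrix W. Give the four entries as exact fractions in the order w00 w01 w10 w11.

1 1/2 0 1/2

obs A: pose=(8,-5,W) → sL=45/53, sR=45/41, mL=6075/4346, mR=45/82
obs B: pose=(-1,6,W) → sL=5/2, sR=5/8, mL=45/16, mR=5/16
sensor matrix S = [[45/53, 45/41], [5/2, 5/8]]; det S = -38475/17384
solve [mL_A; mL_B] = S·[w00; w01] and [mR_A; mR_B] = S·[w10; w11]:
  w00 = 1, w01 = 1/2, w10 = 0, w11 = 1/2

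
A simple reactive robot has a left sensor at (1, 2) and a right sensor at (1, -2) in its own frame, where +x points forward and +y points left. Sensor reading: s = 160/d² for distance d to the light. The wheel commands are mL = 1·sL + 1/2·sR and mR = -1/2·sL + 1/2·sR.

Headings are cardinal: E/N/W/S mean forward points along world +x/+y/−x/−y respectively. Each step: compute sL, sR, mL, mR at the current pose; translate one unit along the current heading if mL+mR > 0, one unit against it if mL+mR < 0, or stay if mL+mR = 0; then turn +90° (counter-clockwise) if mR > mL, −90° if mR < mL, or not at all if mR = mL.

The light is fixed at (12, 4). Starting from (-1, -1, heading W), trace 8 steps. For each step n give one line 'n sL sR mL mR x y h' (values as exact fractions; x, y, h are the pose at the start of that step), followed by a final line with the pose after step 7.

n=0: pose=(-1,-1,W); sL=32/49, sR=32/41; mL=2096/2009, mR=128/2009; mL+mR=2224/2009 → advance +1; mR−mL=-48/49 → turn -1·90°
n=1: pose=(-2,-1,N); sL=10/17, sR=1; mL=37/34, mR=7/34; mL+mR=22/17 → advance +1; mR−mL=-15/17 → turn -1·90°
n=2: pose=(-2,0,E); sL=160/173, sR=32/41; mL=9328/7093, mR=-512/7093; mL+mR=8816/7093 → advance +1; mR−mL=-240/173 → turn -1·90°
n=3: pose=(-1,0,S); sL=80/73, sR=16/25; mL=2584/1825, mR=-416/1825; mL+mR=2168/1825 → advance +1; mR−mL=-120/73 → turn -1·90°
n=4: pose=(-1,-1,W); sL=32/49, sR=32/41; mL=2096/2009, mR=128/2009; mL+mR=2224/2009 → advance +1; mR−mL=-48/49 → turn -1·90°
n=5: pose=(-2,-1,N); sL=10/17, sR=1; mL=37/34, mR=7/34; mL+mR=22/17 → advance +1; mR−mL=-15/17 → turn -1·90°
n=6: pose=(-2,0,E); sL=160/173, sR=32/41; mL=9328/7093, mR=-512/7093; mL+mR=8816/7093 → advance +1; mR−mL=-240/173 → turn -1·90°
n=7: pose=(-1,0,S); sL=80/73, sR=16/25; mL=2584/1825, mR=-416/1825; mL+mR=2168/1825 → advance +1; mR−mL=-120/73 → turn -1·90°

0 32/49 32/41 2096/2009 128/2009 -1 -1 W
1 10/17 1 37/34 7/34 -2 -1 N
2 160/173 32/41 9328/7093 -512/7093 -2 0 E
3 80/73 16/25 2584/1825 -416/1825 -1 0 S
4 32/49 32/41 2096/2009 128/2009 -1 -1 W
5 10/17 1 37/34 7/34 -2 -1 N
6 160/173 32/41 9328/7093 -512/7093 -2 0 E
7 80/73 16/25 2584/1825 -416/1825 -1 0 S
final -1 -1 W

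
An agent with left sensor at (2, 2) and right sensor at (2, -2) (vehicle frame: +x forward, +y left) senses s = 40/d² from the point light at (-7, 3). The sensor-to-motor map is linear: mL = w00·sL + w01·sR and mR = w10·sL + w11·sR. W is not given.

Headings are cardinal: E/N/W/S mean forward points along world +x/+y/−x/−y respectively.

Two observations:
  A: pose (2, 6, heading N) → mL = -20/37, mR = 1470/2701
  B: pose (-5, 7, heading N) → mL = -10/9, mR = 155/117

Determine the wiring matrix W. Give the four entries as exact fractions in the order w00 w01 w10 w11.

-1 0 1/2 1

obs A: pose=(2,6,N) → sL=20/37, sR=20/73, mL=-20/37, mR=1470/2701
obs B: pose=(-5,7,N) → sL=10/9, sR=10/13, mL=-10/9, mR=155/117
sensor matrix S = [[20/37, 20/73], [10/9, 10/13]]; det S = 35200/316017
solve [mL_A; mL_B] = S·[w00; w01] and [mR_A; mR_B] = S·[w10; w11]:
  w00 = -1, w01 = 0, w10 = 1/2, w11 = 1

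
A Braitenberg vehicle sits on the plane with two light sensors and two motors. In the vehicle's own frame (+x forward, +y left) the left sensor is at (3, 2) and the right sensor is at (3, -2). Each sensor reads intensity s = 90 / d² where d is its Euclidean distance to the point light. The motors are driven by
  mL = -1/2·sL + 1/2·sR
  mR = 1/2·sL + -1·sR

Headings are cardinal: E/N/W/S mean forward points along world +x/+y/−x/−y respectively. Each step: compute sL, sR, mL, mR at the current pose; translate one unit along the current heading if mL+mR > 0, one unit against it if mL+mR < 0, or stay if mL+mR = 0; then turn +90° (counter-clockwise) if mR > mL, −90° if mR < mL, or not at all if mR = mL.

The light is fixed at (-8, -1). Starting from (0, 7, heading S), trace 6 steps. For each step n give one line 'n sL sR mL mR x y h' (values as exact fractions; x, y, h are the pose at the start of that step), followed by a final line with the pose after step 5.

0 18/25 90/61 576/1525 -1701/1525 0 7 S
1 45/37 45/73 -810/2701 -45/5402 0 8 W
2 90/157 18/17 648/2669 -2061/2669 1 8 S
3 9/10 1/2 -1/5 -1/20 1 9 W
4 90/193 90/113 3600/21809 -12285/21809 2 9 S
5 9/13 45/109 -198/1417 -189/2834 2 10 W
final 3 10 S

n=0: pose=(0,7,S); sL=18/25, sR=90/61; mL=576/1525, mR=-1701/1525; mL+mR=-45/61 → advance -1; mR−mL=-2277/1525 → turn -1·90°
n=1: pose=(0,8,W); sL=45/37, sR=45/73; mL=-810/2701, mR=-45/5402; mL+mR=-45/146 → advance -1; mR−mL=1575/5402 → turn +1·90°
n=2: pose=(1,8,S); sL=90/157, sR=18/17; mL=648/2669, mR=-2061/2669; mL+mR=-9/17 → advance -1; mR−mL=-2709/2669 → turn -1·90°
n=3: pose=(1,9,W); sL=9/10, sR=1/2; mL=-1/5, mR=-1/20; mL+mR=-1/4 → advance -1; mR−mL=3/20 → turn +1·90°
n=4: pose=(2,9,S); sL=90/193, sR=90/113; mL=3600/21809, mR=-12285/21809; mL+mR=-45/113 → advance -1; mR−mL=-15885/21809 → turn -1·90°
n=5: pose=(2,10,W); sL=9/13, sR=45/109; mL=-198/1417, mR=-189/2834; mL+mR=-45/218 → advance -1; mR−mL=207/2834 → turn +1·90°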